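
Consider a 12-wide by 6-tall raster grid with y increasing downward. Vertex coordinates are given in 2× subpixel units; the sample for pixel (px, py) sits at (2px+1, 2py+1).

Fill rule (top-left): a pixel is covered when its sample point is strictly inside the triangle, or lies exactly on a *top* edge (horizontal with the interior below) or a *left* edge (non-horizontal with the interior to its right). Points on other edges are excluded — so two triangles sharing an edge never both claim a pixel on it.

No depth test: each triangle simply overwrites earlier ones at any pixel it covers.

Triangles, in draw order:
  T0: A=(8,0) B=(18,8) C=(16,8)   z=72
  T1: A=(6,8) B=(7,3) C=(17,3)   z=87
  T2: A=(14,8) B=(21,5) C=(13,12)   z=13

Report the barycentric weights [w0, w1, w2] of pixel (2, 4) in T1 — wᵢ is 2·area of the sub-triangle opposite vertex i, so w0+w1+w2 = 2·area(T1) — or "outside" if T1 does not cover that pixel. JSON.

T0:
  2·area = 16
  edge (8, 0)→(18, 8): d=(10,8) right/bottom  bias=-1
  edge (18, 8)→(16, 8): d=(-2,0) right/bottom  bias=-1
  edge (16, 8)→(8, 0): d=(-8,-8) top-left  bias=+0
    (4,0)@(9, 1): e=[2,14,0] → X  [on edge]
    (5,0)@(11, 1): e=[-14,14,16] → .
    (4,1)@(9, 3): e=[22,10,-16] → .
    (5,1)@(11, 3): e=[6,10,0] → X  [on edge]
    (6,1)@(13, 3): e=[-10,10,16] → .
    (5,2)@(11, 5): e=[26,6,-16] → .
    (6,2)@(13, 5): e=[10,6,0] → X  [on edge]
    (7,2)@(15, 5): e=[-6,6,16] → .
    (6,3)@(13, 7): e=[30,2,-16] → .
    (7,3)@(15, 7): e=[14,2,0] → X  [on edge]
    (8,3)@(17, 7): e=[-2,2,16] → .
    (7,4)@(15, 9): e=[34,-2,-16] → .
    (8,4)@(17, 9): e=[18,-2,0] → .  [on edge]
    (9,5)@(19, 11): e=[22,-6,0] → .  [on edge]
  covered (4 px):
    . . . . X . . . . . . .
    . . . . . X . . . . . .
    . . . . . . X . . . . .
    . . . . . . . X . . . .
    . . . . . . . . . . . .
    . . . . . . . . . . . .
T1:
  2·area = 50
  edge (6, 8)→(7, 3): d=(1,-5) top-left  bias=+0
  edge (7, 3)→(17, 3): d=(10,0) top-left  bias=+0
  edge (17, 3)→(6, 8): d=(-11,5) right/bottom  bias=-1
    (0,1)@(1, 3): e=[-30,0,80] → .  [on edge]
    (1,1)@(3, 3): e=[-20,0,70] → .  [on edge]
    (2,1)@(5, 3): e=[-10,0,60] → .  [on edge]
    (3,1)@(7, 3): e=[0,0,50] → X  [on edge]
    (4,1)@(9, 3): e=[10,0,40] → X  [on edge]
    (5,1)@(11, 3): e=[20,0,30] → X  [on edge]
    (6,1)@(13, 3): e=[30,0,20] → X  [on edge]
    (7,1)@(15, 3): e=[40,0,10] → X  [on edge]
    (8,1)@(17, 3): e=[50,0,0] → .  [on edge]
    (9,1)@(19, 3): e=[60,0,-10] → .  [on edge]
    (10,1)@(21, 3): e=[70,0,-20] → .  [on edge]
    (11,1)@(23, 3): e=[80,0,-30] → .  [on edge]
  covered (9 px):
    . . . . . . . . . . . .
    . . . X X X X X . . . .
    . . . X X X . . . . . .
    . . . X . . . . . . . .
    . . . . . . . . . . . .
    . . . . . . . . . . . .
T2:
  2·area = 25
  edge (14, 8)→(21, 5): d=(7,-3) top-left  bias=+0
  edge (21, 5)→(13, 12): d=(-8,7) right/bottom  bias=-1
  edge (13, 12)→(14, 8): d=(1,-4) top-left  bias=+0
    (10,2)@(21, 5): e=[0,0,25] → .  [on edge]
    (8,3)@(17, 7): e=[2,12,11] → X
    (9,3)@(19, 7): e=[8,-2,19] → .
    (7,4)@(15, 9): e=[10,10,5] → X
    (8,4)@(17, 9): e=[16,-4,13] → .
    (3,5)@(7, 11): e=[0,50,-25] → .  [on edge]
    (7,5)@(15, 11): e=[24,-6,7] → .
  covered (2 px):
    . . . . . . . . . . . .
    . . . . . . . . . . . .
    . . . . . . . . . . . .
    . . . . . . . . X . . .
    . . . . . . . X . . . .
    . . . . . . . . . . . .

Final: "outside"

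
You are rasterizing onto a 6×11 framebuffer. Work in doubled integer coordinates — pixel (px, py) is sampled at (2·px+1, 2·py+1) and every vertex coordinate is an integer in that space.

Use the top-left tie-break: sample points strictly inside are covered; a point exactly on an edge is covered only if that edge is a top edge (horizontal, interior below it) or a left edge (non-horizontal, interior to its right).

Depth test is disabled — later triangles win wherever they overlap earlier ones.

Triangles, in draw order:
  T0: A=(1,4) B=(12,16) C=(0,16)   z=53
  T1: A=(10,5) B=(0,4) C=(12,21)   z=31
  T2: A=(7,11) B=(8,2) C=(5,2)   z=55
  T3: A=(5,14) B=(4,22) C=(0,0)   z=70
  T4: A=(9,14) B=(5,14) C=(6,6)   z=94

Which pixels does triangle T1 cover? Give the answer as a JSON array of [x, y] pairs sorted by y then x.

T0:
  2·area = 144
  edge (1, 4)→(12, 16): d=(11,12) right/bottom  bias=-1
  edge (12, 16)→(0, 16): d=(-12,0) right/bottom  bias=-1
  edge (0, 16)→(1, 4): d=(1,-12) top-left  bias=+0
    (0,2)@(1, 5): e=[11,132,1] → █
    (1,2)@(3, 5): e=[-13,132,25] → ·
    (0,3)@(1, 7): e=[33,108,3] → █
    (1,3)@(3, 7): e=[9,108,27] → █
    (2,3)@(5, 7): e=[-15,108,51] → ·
    (0,4)@(1, 9): e=[55,84,5] → █
    (2,4)@(5, 9): e=[7,84,53] → █
    (3,4)@(7, 9): e=[-17,84,77] → ·
    (0,5)@(1, 11): e=[77,60,7] → █
    (3,5)@(7, 11): e=[5,60,79] → █
    (4,5)@(9, 11): e=[-19,60,103] → ·
    (0,6)@(1, 13): e=[99,36,9] → █
  covered (21 px):
    · · · · · ·
    · · · · · ·
    █ · · · · ·
    █ █ · · · ·
    █ █ █ · · ·
    █ █ █ █ · ·
    █ █ █ █ █ ·
    █ █ █ █ █ █
    · · · · · ·
    · · · · · ·
    · · · · · ·
T1:
  2·area = 158  (B↔C swapped to make it positive)
  edge (10, 5)→(12, 21): d=(2,16) right/bottom  bias=-1
  edge (12, 21)→(0, 4): d=(-12,-17) top-left  bias=+0
  edge (0, 4)→(10, 5): d=(10,1) right/bottom  bias=-1
    (0,2)@(1, 5): e=[144,5,9] → █
    (1,2)@(3, 5): e=[112,39,7] → █
    (2,2)@(5, 5): e=[80,73,5] → █
    (3,2)@(7, 5): e=[48,107,3] → █
    (4,2)@(9, 5): e=[16,141,1] → █
    (5,2)@(11, 5): e=[-16,175,-1] → ·
    (0,3)@(1, 7): e=[148,-19,29] → ·
    (1,3)@(3, 7): e=[116,15,27] → █
    (5,3)@(11, 7): e=[-12,151,19] → ·
    (1,4)@(3, 9): e=[120,-9,47] → ·
    (2,4)@(5, 9): e=[88,25,45] → █
    (5,4)@(11, 9): e=[-8,127,39] → ·
    (5,6)@(11, 13): e=[0,79,79] → ·  [on edge]
  covered (21 px):
    · · · · · ·
    · · · · · ·
    █ █ █ █ █ ·
    · █ █ █ █ ·
    · · █ █ █ ·
    · · █ █ █ ·
    · · · █ █ ·
    · · · · █ █
    · · · · · █
    · · · · · █
    · · · · · ·
T2:
  2·area = 27  (B↔C swapped to make it positive)
  edge (7, 11)→(5, 2): d=(-2,-9) top-left  bias=+0
  edge (5, 2)→(8, 2): d=(3,0) top-left  bias=+0
  edge (8, 2)→(7, 11): d=(-1,9) right/bottom  bias=-1
    (3,1)@(7, 3): e=[16,3,8] → █
    (4,1)@(9, 3): e=[34,3,-10] → ·
    (3,2)@(7, 5): e=[12,9,6] → █
    (4,2)@(9, 5): e=[30,9,-12] → ·
    (3,3)@(7, 7): e=[8,15,4] → █
    (4,3)@(9, 7): e=[26,15,-14] → ·
    (3,4)@(7, 9): e=[4,21,2] → █
    (4,4)@(9, 9): e=[22,21,-16] → ·
    (3,5)@(7, 11): e=[0,27,0] → ·  [on edge]
  covered (4 px):
    · · · · · ·
    · · · █ · ·
    · · · █ · ·
    · · · █ · ·
    · · · █ · ·
    · · · · · ·
    · · · · · ·
    · · · · · ·
    · · · · · ·
    · · · · · ·
    · · · · · ·
T3:
  2·area = 54
  edge (5, 14)→(4, 22): d=(-1,8) right/bottom  bias=-1
  edge (4, 22)→(0, 0): d=(-4,-22) top-left  bias=+0
  edge (0, 0)→(5, 14): d=(5,14) right/bottom  bias=-1
    (0,1)@(1, 3): e=[43,10,1] → █
    (1,1)@(3, 3): e=[27,54,-27] → ·
    (0,2)@(1, 5): e=[41,2,11] → █
    (1,2)@(3, 5): e=[25,46,-17] → ·
    (0,3)@(1, 7): e=[39,-6,21] → ·
    (1,4)@(3, 9): e=[21,30,3] → █
    (2,4)@(5, 9): e=[5,74,-25] → ·
    (1,5)@(3, 11): e=[19,22,13] → █
    (2,5)@(5, 11): e=[3,66,-15] → ·
    (1,6)@(3, 13): e=[17,14,23] → █
    (2,6)@(5, 13): e=[1,58,-5] → ·
    (1,7)@(3, 15): e=[15,6,33] → █
  covered (6 px):
    · · · · · ·
    █ · · · · ·
    █ · · · · ·
    · · · · · ·
    · █ · · · ·
    · █ · · · ·
    · █ · · · ·
    · █ · · · ·
    · · · · · ·
    · · · · · ·
    · · · · · ·
T4:
  2·area = 32
  edge (9, 14)→(5, 14): d=(-4,0) right/bottom  bias=-1
  edge (5, 14)→(6, 6): d=(1,-8) top-left  bias=+0
  edge (6, 6)→(9, 14): d=(3,8) right/bottom  bias=-1
    (3,4)@(7, 9): e=[20,11,1] → █
    (4,4)@(9, 9): e=[20,27,-15] → ·
    (3,5)@(7, 11): e=[12,13,7] → █
    (4,5)@(9, 11): e=[12,29,-9] → ·
    (3,6)@(7, 13): e=[4,15,13] → █
    (4,6)@(9, 13): e=[4,31,-3] → ·
    (3,7)@(7, 15): e=[-4,17,19] → ·
  covered (3 px):
    · · · · · ·
    · · · · · ·
    · · · · · ·
    · · · · · ·
    · · · █ · ·
    · · · █ · ·
    · · · █ · ·
    · · · · · ·
    · · · · · ·
    · · · · · ·
    · · · · · ·

Answer: [[0,2],[1,2],[2,2],[3,2],[4,2],[1,3],[2,3],[3,3],[4,3],[2,4],[3,4],[4,4],[2,5],[3,5],[4,5],[3,6],[4,6],[4,7],[5,7],[5,8],[5,9]]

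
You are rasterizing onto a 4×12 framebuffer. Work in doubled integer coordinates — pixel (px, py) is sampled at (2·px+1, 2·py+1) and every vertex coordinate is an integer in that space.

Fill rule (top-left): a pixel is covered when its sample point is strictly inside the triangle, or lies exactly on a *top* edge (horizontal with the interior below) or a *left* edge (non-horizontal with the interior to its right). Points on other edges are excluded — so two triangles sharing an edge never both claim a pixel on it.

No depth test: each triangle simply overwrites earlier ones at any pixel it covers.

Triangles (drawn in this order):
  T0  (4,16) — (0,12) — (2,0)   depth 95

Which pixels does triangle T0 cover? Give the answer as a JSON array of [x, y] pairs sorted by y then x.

T0:
  2·area = 56
  edge (4, 16)→(0, 12): d=(-4,-4) top-left  bias=+0
  edge (0, 12)→(2, 0): d=(2,-12) top-left  bias=+0
  edge (2, 0)→(4, 16): d=(2,16) right/bottom  bias=-1
    (0,3)@(1, 7): e=[24,2,30] → █
    (1,3)@(3, 7): e=[32,26,-2] → ·
    (0,4)@(1, 9): e=[16,6,34] → █
    (1,4)@(3, 9): e=[24,30,2] → █
    (2,4)@(5, 9): e=[32,54,-30] → ·
    (0,5)@(1, 11): e=[8,10,38] → █
    (2,5)@(5, 11): e=[24,58,-26] → ·
    (0,6)@(1, 13): e=[0,14,42] → █  [on edge]
    (2,6)@(5, 13): e=[16,62,-22] → ·
    (0,7)@(1, 15): e=[-8,18,46] → ·
    (1,7)@(3, 15): e=[0,42,14] → █  [on edge]
    (2,7)@(5, 15): e=[8,66,-18] → ·
    (2,8)@(5, 17): e=[0,70,-14] → ·  [on edge]
    (3,9)@(7, 19): e=[0,98,-42] → ·  [on edge]
  covered (8 px):
    · · · ·
    · · · ·
    · · · ·
    █ · · ·
    █ █ · ·
    █ █ · ·
    █ █ · ·
    · █ · ·
    · · · ·
    · · · ·
    · · · ·
    · · · ·

Final: [[0,3],[0,4],[1,4],[0,5],[1,5],[0,6],[1,6],[1,7]]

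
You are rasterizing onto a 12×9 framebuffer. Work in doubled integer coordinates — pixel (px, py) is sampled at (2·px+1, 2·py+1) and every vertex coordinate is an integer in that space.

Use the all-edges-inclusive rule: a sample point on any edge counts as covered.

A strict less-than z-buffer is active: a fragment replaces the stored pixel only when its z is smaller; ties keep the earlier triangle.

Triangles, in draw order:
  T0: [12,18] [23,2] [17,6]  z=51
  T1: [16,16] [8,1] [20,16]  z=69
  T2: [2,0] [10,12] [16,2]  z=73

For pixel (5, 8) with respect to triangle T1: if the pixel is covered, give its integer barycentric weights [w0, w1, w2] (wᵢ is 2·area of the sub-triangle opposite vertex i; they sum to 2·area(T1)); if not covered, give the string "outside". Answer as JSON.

T0:
  2·area = 52  (B↔C swapped to make it positive)
  edge (12, 18)→(17, 6): d=(5,-12) inclusive
  edge (17, 6)→(23, 2): d=(6,-4) inclusive
  edge (23, 2)→(12, 18): d=(-11,16) inclusive
    (9,2)@(19, 5): e=[19,2,31] → #
    (10,2)@(21, 5): e=[43,10,-1] → ·
    (8,3)@(17, 7): e=[5,6,41] → #
    (10,3)@(21, 7): e=[53,22,-23] → ·
    (8,4)@(17, 9): e=[15,18,19] → #
    (9,4)@(19, 9): e=[39,26,-13] → ·
    (7,5)@(15, 11): e=[1,22,29] → #
    (8,5)@(17, 11): e=[25,30,-3] → ·
    (7,6)@(15, 13): e=[11,34,7] → #
    (8,6)@(17, 13): e=[35,42,-25] → ·
    (7,7)@(15, 15): e=[21,46,-15] → ·
  covered (6 px):
    · · · · · · · · · · · ·
    · · · · · · · · · · · ·
    · · · · · · · · · # · ·
    · · · · · · · · # # · ·
    · · · · · · · · # · · ·
    · · · · · · · # · · · ·
    · · · · · · · # · · · ·
    · · · · · · · · · · · ·
    · · · · · · · · · · · ·
T1:
  2·area = 60
  edge (16, 16)→(8, 1): d=(-8,-15) inclusive
  edge (8, 1)→(20, 16): d=(12,15) inclusive
  edge (20, 16)→(16, 16): d=(-4,0) inclusive
    (5,2)@(11, 5): e=[13,3,44] → #
    (6,2)@(13, 5): e=[43,-27,44] → ·
    (5,3)@(11, 7): e=[-3,27,36] → ·
    (6,4)@(13, 9): e=[11,21,28] → #
    (7,4)@(15, 9): e=[41,-9,28] → ·
    (6,5)@(13, 11): e=[-5,45,20] → ·
    (7,5)@(15, 11): e=[25,15,20] → #
    (8,5)@(17, 11): e=[55,-15,20] → ·
    (7,6)@(15, 13): e=[9,39,12] → #
    (8,6)@(17, 13): e=[39,9,12] → #
    (9,6)@(19, 13): e=[69,-21,12] → ·
    (7,7)@(15, 15): e=[-7,63,4] → ·
  covered (7 px):
    · · · · · · · · · · · ·
    · · · · · · · · · · · ·
    · · · · · # · · · · · ·
    · · · · · · · · · · · ·
    · · · · · · # · · · · ·
    · · · · · · · # · · · ·
    · · · · · · · # # · · ·
    · · · · · · · · # # · ·
    · · · · · · · · · · · ·
T2:
  2·area = 152  (B↔C swapped to make it positive)
  edge (2, 0)→(16, 2): d=(14,2) inclusive
  edge (16, 2)→(10, 12): d=(-6,10) inclusive
  edge (10, 12)→(2, 0): d=(-8,-12) inclusive
    (1,0)@(3, 1): e=[12,136,4] → #
    (2,0)@(5, 1): e=[8,116,28] → #
    (3,0)@(7, 1): e=[4,96,52] → #
    (4,0)@(9, 1): e=[0,76,76] → #  [on edge]
    (5,0)@(11, 1): e=[-4,56,100] → ·
    (1,1)@(3, 3): e=[40,124,-12] → ·
    (2,1)@(5, 3): e=[36,104,12] → #
    (5,1)@(11, 3): e=[24,44,84] → #
    (6,1)@(13, 3): e=[20,24,108] → #
    (7,1)@(15, 3): e=[16,4,132] → #
    (8,1)@(17, 3): e=[12,-16,156] → ·
    (11,1)@(23, 3): e=[0,-76,228] → ·  [on edge]
    (6,3)@(13, 7): e=[76,0,76] → #  [on edge]
    (3,8)@(7, 17): e=[228,0,-76] → ·  [on edge]
  covered (20 px):
    · # # # # · · · · · · ·
    · · # # # # # # · · · ·
    · · · # # # # · · · · ·
    · · · # # # # · · · · ·
    · · · · # # · · · · · ·
    · · · · · · · · · · · ·
    · · · · · · · · · · · ·
    · · · · · · · · · · · ·
    · · · · · · · · · · · ·

Answer: "outside"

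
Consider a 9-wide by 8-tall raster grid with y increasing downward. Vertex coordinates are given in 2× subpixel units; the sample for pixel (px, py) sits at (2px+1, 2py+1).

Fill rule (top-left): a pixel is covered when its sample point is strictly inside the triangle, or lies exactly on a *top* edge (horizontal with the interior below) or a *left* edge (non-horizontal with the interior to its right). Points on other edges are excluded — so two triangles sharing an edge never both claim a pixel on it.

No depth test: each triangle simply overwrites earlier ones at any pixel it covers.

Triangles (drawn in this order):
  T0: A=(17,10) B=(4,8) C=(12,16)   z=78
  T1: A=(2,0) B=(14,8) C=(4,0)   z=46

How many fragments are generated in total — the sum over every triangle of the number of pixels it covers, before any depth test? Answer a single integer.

T0:
  2·area = 88  (B↔C swapped to make it positive)
  edge (17, 10)→(12, 16): d=(-5,6) right/bottom  bias=-1
  edge (12, 16)→(4, 8): d=(-8,-8) top-left  bias=+0
  edge (4, 8)→(17, 10): d=(13,2) right/bottom  bias=-1
    (0,2)@(1, 5): e=[121,0,-33] → ·  [on edge]
    (1,3)@(3, 7): e=[99,0,-11] → ·  [on edge]
    (2,4)@(5, 9): e=[77,0,11] → #  [on edge]
    (3,4)@(7, 9): e=[65,16,7] → #
    (4,4)@(9, 9): e=[53,32,3] → #
    (5,4)@(11, 9): e=[41,48,-1] → ·
    (2,5)@(5, 11): e=[67,-16,37] → ·
    (3,5)@(7, 11): e=[55,0,33] → #  [on edge]
    (5,5)@(11, 11): e=[31,32,25] → #
    (6,5)@(13, 11): e=[19,48,21] → #
    (7,5)@(15, 11): e=[7,64,17] → #
    (8,5)@(17, 11): e=[-5,80,13] → ·
    (4,6)@(9, 13): e=[33,0,55] → #  [on edge]
    (5,7)@(11, 15): e=[11,0,77] → #  [on edge]
  covered (12 px):
    · · · · · · · · ·
    · · · · · · · · ·
    · · · · · · · · ·
    · · · · · · · · ·
    · · # # # · · · ·
    · · · # # # # # ·
    · · · · # # # · ·
    · · · · · # · · ·
T1:
  2·area = 16  (B↔C swapped to make it positive)
  edge (2, 0)→(4, 0): d=(2,0) top-left  bias=+0
  edge (4, 0)→(14, 8): d=(10,8) right/bottom  bias=-1
  edge (14, 8)→(2, 0): d=(-12,-8) top-left  bias=+0
    (2,0)@(5, 1): e=[2,2,12] → #
    (3,0)@(7, 1): e=[2,-14,28] → ·
    (2,1)@(5, 3): e=[6,22,-12] → ·
    (3,1)@(7, 3): e=[6,6,4] → #
    (4,1)@(9, 3): e=[6,-10,20] → ·
    (3,2)@(7, 5): e=[10,26,-20] → ·
  covered (2 px):
    · · # · · · · · ·
    · · · # · · · · ·
    · · · · · · · · ·
    · · · · · · · · ·
    · · · · · · · · ·
    · · · · · · · · ·
    · · · · · · · · ·
    · · · · · · · · ·

Result: 14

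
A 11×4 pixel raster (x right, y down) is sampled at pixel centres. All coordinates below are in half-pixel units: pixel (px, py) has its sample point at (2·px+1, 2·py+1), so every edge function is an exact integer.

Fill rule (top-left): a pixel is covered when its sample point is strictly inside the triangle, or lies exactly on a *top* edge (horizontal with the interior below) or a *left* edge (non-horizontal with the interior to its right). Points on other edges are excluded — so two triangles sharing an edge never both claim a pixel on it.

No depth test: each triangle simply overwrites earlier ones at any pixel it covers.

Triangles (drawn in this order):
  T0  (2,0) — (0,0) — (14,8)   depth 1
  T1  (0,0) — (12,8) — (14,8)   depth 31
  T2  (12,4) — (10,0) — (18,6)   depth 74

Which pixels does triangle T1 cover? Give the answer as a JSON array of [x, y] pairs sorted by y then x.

T0:
  2·area = 16  (B↔C swapped to make it positive)
  edge (2, 0)→(14, 8): d=(12,8) right/bottom  bias=-1
  edge (14, 8)→(0, 0): d=(-14,-8) top-left  bias=+0
  edge (0, 0)→(2, 0): d=(2,0) top-left  bias=+0
    (1,0)@(3, 1): e=[4,10,2] → X
    (2,0)@(5, 1): e=[-12,26,2] → .
    (1,1)@(3, 3): e=[28,-18,6] → .
    (4,2)@(9, 5): e=[4,2,10] → X
    (5,2)@(11, 5): e=[-12,18,10] → .
    (4,3)@(9, 7): e=[28,-26,14] → .
  covered (2 px):
    . X . . . . . . . . .
    . . . . . . . . . . .
    . . . . X . . . . . .
    . . . . . . . . . . .
T1:
  2·area = 16  (B↔C swapped to make it positive)
  edge (0, 0)→(14, 8): d=(14,8) right/bottom  bias=-1
  edge (14, 8)→(12, 8): d=(-2,0) right/bottom  bias=-1
  edge (12, 8)→(0, 0): d=(-12,-8) top-left  bias=+0
    (2,1)@(5, 3): e=[2,10,4] → X
    (3,1)@(7, 3): e=[-14,10,20] → .
    (2,2)@(5, 5): e=[30,6,-20] → .
    (5,3)@(11, 7): e=[10,2,4] → X
    (6,3)@(13, 7): e=[-6,2,20] → .
  covered (2 px):
    . . . . . . . . . . .
    . . X . . . . . . . .
    . . . . . . . . . . .
    . . . . . X . . . . .
T2:
  2·area = 20
  edge (12, 4)→(10, 0): d=(-2,-4) top-left  bias=+0
  edge (10, 0)→(18, 6): d=(8,6) right/bottom  bias=-1
  edge (18, 6)→(12, 4): d=(-6,-2) top-left  bias=+0
    (1,0)@(3, 1): e=[-30,50,0] → .  [on edge]
    (5,0)@(11, 1): e=[2,2,16] → X
    (6,0)@(13, 1): e=[10,-10,20] → .
    (4,1)@(9, 3): e=[-10,30,0] → .  [on edge]
    (5,1)@(11, 3): e=[-2,18,4] → .
    (6,1)@(13, 3): e=[6,6,8] → X
    (7,1)@(15, 3): e=[14,-6,12] → .
    (6,2)@(13, 5): e=[2,22,-4] → .
    (7,2)@(15, 5): e=[10,10,0] → X  [on edge]
    (8,2)@(17, 5): e=[18,-2,4] → .
    (7,3)@(15, 7): e=[6,26,-12] → .
    (10,3)@(21, 7): e=[30,-10,0] → .  [on edge]
  covered (3 px):
    . . . . . X . . . . .
    . . . . . . X . . . .
    . . . . . . . X . . .
    . . . . . . . . . . .

Final: [[2,1],[5,3]]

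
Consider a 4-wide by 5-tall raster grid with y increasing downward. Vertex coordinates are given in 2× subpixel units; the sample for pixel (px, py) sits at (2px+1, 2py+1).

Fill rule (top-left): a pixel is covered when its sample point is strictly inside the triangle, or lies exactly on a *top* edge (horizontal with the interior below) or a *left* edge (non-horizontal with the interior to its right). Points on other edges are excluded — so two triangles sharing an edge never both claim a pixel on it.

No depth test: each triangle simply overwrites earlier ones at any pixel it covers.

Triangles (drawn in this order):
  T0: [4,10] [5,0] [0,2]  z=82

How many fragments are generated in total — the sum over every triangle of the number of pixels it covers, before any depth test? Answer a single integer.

T0:
  2·area = 48  (B↔C swapped to make it positive)
  edge (4, 10)→(0, 2): d=(-4,-8) top-left  bias=+0
  edge (0, 2)→(5, 0): d=(5,-2) top-left  bias=+0
  edge (5, 0)→(4, 10): d=(-1,10) right/bottom  bias=-1
    (1,0)@(3, 1): e=[28,1,19] → #
    (2,0)@(5, 1): e=[44,5,-1] → ·
    (0,1)@(1, 3): e=[4,7,37] → #
    (2,1)@(5, 3): e=[36,15,-3] → ·
    (0,2)@(1, 5): e=[-4,17,35] → ·
    (1,2)@(3, 5): e=[12,21,15] → #
    (2,2)@(5, 5): e=[28,25,-5] → ·
    (1,3)@(3, 7): e=[4,31,13] → #
    (2,3)@(5, 7): e=[20,35,-7] → ·
    (1,4)@(3, 9): e=[-4,41,11] → ·
  covered (5 px):
    · # · ·
    # # · ·
    · # · ·
    · # · ·
    · · · ·

Answer: 5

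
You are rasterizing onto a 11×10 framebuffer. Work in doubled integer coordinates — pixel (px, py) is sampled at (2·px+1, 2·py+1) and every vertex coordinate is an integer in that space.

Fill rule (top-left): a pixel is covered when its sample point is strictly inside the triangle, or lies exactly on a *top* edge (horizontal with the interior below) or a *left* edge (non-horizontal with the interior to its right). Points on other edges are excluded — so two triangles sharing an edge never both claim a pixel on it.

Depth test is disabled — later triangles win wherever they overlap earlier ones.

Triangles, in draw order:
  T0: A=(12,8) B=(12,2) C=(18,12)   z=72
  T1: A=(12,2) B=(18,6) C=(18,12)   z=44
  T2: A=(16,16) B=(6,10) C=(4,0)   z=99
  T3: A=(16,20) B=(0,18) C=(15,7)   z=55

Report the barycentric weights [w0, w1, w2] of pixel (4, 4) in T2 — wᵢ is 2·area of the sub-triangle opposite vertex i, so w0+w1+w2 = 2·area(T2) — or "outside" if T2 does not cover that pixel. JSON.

T0:
  2·area = 36
  edge (12, 8)→(12, 2): d=(0,-6) top-left  bias=+0
  edge (12, 2)→(18, 12): d=(6,10) right/bottom  bias=-1
  edge (18, 12)→(12, 8): d=(-6,-4) top-left  bias=+0
    (6,2)@(13, 5): e=[6,8,22] → X
    (7,2)@(15, 5): e=[18,-12,30] → .
    (6,3)@(13, 7): e=[6,20,10] → X
    (7,3)@(15, 7): e=[18,0,18] → .  [on edge]
    (6,4)@(13, 9): e=[6,32,-2] → .
    (7,4)@(15, 9): e=[18,12,6] → X
    (8,4)@(17, 9): e=[30,-8,14] → .
    (7,5)@(15, 11): e=[18,24,-6] → .
    (8,5)@(17, 11): e=[30,4,2] → X
    (9,5)@(19, 11): e=[42,-16,10] → .
    (8,6)@(17, 13): e=[30,16,-10] → .
    (10,8)@(21, 17): e=[54,0,-18] → .  [on edge]
  covered (4 px):
    . . . . . . . . . . .
    . . . . . . . . . . .
    . . . . . . X . . . .
    . . . . . . X . . . .
    . . . . . . . X . . .
    . . . . . . . . X . .
    . . . . . . . . . . .
    . . . . . . . . . . .
    . . . . . . . . . . .
    . . . . . . . . . . .
T1:
  2·area = 36
  edge (12, 2)→(18, 6): d=(6,4) right/bottom  bias=-1
  edge (18, 6)→(18, 12): d=(0,6) right/bottom  bias=-1
  edge (18, 12)→(12, 2): d=(-6,-10) top-left  bias=+0
    (6,1)@(13, 3): e=[2,30,4] → X
    (7,1)@(15, 3): e=[-6,18,24] → .
    (6,2)@(13, 5): e=[14,30,-8] → .
    (7,2)@(15, 5): e=[6,18,12] → X
    (8,2)@(17, 5): e=[-2,6,32] → .
    (7,3)@(15, 7): e=[18,18,0] → X  [on edge]
    (8,3)@(17, 7): e=[10,6,20] → X
    (9,3)@(19, 7): e=[2,-6,40] → .
    (7,4)@(15, 9): e=[30,18,-12] → .
    (8,4)@(17, 9): e=[22,6,8] → X
    (9,4)@(19, 9): e=[14,-6,28] → .
    (8,5)@(17, 11): e=[34,6,-4] → .
    (10,8)@(21, 17): e=[54,-18,0] → .  [on edge]
  covered (5 px):
    . . . . . . . . . . .
    . . . . . . X . . . .
    . . . . . . . X . . .
    . . . . . . . X X . .
    . . . . . . . . X . .
    . . . . . . . . . . .
    . . . . . . . . . . .
    . . . . . . . . . . .
    . . . . . . . . . . .
    . . . . . . . . . . .
T2:
  2·area = 88
  edge (16, 16)→(6, 10): d=(-10,-6) top-left  bias=+0
  edge (6, 10)→(4, 0): d=(-2,-10) top-left  bias=+0
  edge (4, 0)→(16, 16): d=(12,16) right/bottom  bias=-1
    (2,1)@(5, 3): e=[64,4,20] → X
    (3,1)@(7, 3): e=[76,24,-12] → .
    (2,2)@(5, 5): e=[44,0,44] → X  [on edge]
    (3,2)@(7, 5): e=[56,20,12] → X
    (4,2)@(9, 5): e=[68,40,-20] → .
    (0,3)@(1, 7): e=[0,-44,132] → .  [on edge]
    (2,3)@(5, 7): e=[24,-4,68] → .
    (3,3)@(7, 7): e=[36,16,36] → X
    (4,3)@(9, 7): e=[48,36,4] → X
    (5,3)@(11, 7): e=[60,56,-28] → .
    (3,4)@(7, 9): e=[16,12,60] → X
    (5,4)@(11, 9): e=[40,52,-4] → .
    (5,6)@(11, 13): e=[0,44,44] → X  [on edge]
    (3,7)@(7, 15): e=[-44,0,132] → .  [on edge]
    (10,9)@(21, 19): e=[0,132,-44] → .  [on edge]
  covered (12 px):
    . . . . . . . . . . .
    . . X . . . . . . . .
    . . X X . . . . . . .
    . . . X X . . . . . .
    . . . X X . . . . . .
    . . . . X X . . . . .
    . . . . . X X . . . .
    . . . . . . . X . . .
    . . . . . . . . . . .
    . . . . . . . . . . .
T3:
  2·area = 206
  edge (16, 20)→(0, 18): d=(-16,-2) top-left  bias=+0
  edge (0, 18)→(15, 7): d=(15,-11) top-left  bias=+0
  edge (15, 7)→(16, 20): d=(1,13) right/bottom  bias=-1
    (7,3)@(15, 7): e=[206,0,0] → .  [on edge]
    (6,4)@(13, 9): e=[170,8,28] → X
    (7,4)@(15, 9): e=[174,30,2] → X
    (8,4)@(17, 9): e=[178,52,-24] → .
    (5,5)@(11, 11): e=[134,16,56] → X
    (8,5)@(17, 11): e=[146,82,-22] → .
    (3,6)@(7, 13): e=[94,2,110] → X
    (4,6)@(9, 13): e=[98,24,84] → X
    (8,6)@(17, 13): e=[114,112,-20] → .
    (2,7)@(5, 15): e=[58,10,138] → X
    (8,7)@(17, 15): e=[82,142,-18] → .
    (1,8)@(3, 17): e=[22,18,166] → X
  covered (27 px):
    . . . . . . . . . . .
    . . . . . . . . . . .
    . . . . . . . . . . .
    . . . . . . . . . . .
    . . . . . . X X . . .
    . . . . . X X X . . .
    . . . X X X X X . . .
    . . X X X X X X . . .
    . X X X X X X X . . .
    . . . . X X X X . . .

Final: [32,28,28]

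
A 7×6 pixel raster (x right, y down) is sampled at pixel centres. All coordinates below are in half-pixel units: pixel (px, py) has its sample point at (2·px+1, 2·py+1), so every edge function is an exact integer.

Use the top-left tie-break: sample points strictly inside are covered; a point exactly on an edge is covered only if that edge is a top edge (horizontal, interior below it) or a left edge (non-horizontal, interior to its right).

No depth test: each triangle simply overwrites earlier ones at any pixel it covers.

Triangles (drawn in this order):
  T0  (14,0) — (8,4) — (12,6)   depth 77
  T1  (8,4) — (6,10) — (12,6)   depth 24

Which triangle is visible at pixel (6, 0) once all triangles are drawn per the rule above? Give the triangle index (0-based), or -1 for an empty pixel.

T0:
  2·area = 28  (B↔C swapped to make it positive)
  edge (14, 0)→(12, 6): d=(-2,6) right/bottom  bias=-1
  edge (12, 6)→(8, 4): d=(-4,-2) top-left  bias=+0
  edge (8, 4)→(14, 0): d=(6,-4) top-left  bias=+0
    (6,0)@(13, 1): e=[4,22,2] → X
    (5,1)@(11, 3): e=[12,10,6] → X
    (6,1)@(13, 3): e=[0,14,14] → .  [on edge]
    (5,2)@(11, 5): e=[8,2,18] → X
    (6,2)@(13, 5): e=[-4,6,26] → .
    (5,3)@(11, 7): e=[4,-6,30] → .
    (5,4)@(11, 9): e=[0,-14,42] → .  [on edge]
  covered (3 px):
    . . . . . . X
    . . . . . X .
    . . . . . X .
    . . . . . . .
    . . . . . . .
    . . . . . . .
T1:
  2·area = 28  (B↔C swapped to make it positive)
  edge (8, 4)→(12, 6): d=(4,2) right/bottom  bias=-1
  edge (12, 6)→(6, 10): d=(-6,4) right/bottom  bias=-1
  edge (6, 10)→(8, 4): d=(2,-6) top-left  bias=+0
    (4,0)@(9, 1): e=[-14,42,0] → .  [on edge]
    (4,2)@(9, 5): e=[2,18,8] → X
    (5,2)@(11, 5): e=[-2,10,20] → .
    (3,3)@(7, 7): e=[14,14,0] → X  [on edge]
    (5,3)@(11, 7): e=[6,-2,24] → .
    (3,4)@(7, 9): e=[22,2,4] → X
    (4,4)@(9, 9): e=[18,-6,16] → .
    (3,5)@(7, 11): e=[30,-10,8] → .
  covered (4 px):
    . . . . . . .
    . . . . . . .
    . . . . X . .
    . . . X X . .
    . . . X . . .
    . . . . . . .

Z-buffer (winner per pixel, '.' = empty):
  . . . . . . 0
  . . . . . 0 .
  . . . . 1 0 .
  . . . 1 1 . .
  . . . 1 . . .
  . . . . . . .

Final: 0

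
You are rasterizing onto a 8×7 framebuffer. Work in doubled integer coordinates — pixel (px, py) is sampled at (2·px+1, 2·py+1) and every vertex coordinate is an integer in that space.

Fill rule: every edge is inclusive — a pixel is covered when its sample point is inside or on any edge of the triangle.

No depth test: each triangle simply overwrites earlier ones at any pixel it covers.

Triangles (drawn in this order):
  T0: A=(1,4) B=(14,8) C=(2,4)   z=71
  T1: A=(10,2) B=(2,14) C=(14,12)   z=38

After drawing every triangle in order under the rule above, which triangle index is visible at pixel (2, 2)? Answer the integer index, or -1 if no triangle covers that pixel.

T0:
  2·area = 4  (B↔C swapped to make it positive)
  edge (1, 4)→(2, 4): d=(1,0) inclusive
  edge (2, 4)→(14, 8): d=(12,4) inclusive
  edge (14, 8)→(1, 4): d=(-13,-4) inclusive
    (2,2)@(5, 5): e=[1,0,3] → █  [on edge]
    (3,2)@(7, 5): e=[1,-8,11] → ·
    (2,3)@(5, 7): e=[3,24,-23] → ·
    (5,3)@(11, 7): e=[3,0,1] → █  [on edge]
    (6,3)@(13, 7): e=[3,-8,9] → ·
    (5,4)@(11, 9): e=[5,24,-25] → ·
  covered (2 px):
    · · · · · · · ·
    · · · · · · · ·
    · · █ · · · · ·
    · · · · · █ · ·
    · · · · · · · ·
    · · · · · · · ·
    · · · · · · · ·
T1:
  2·area = 128  (B↔C swapped to make it positive)
  edge (10, 2)→(14, 12): d=(4,10) inclusive
  edge (14, 12)→(2, 14): d=(-12,2) inclusive
  edge (2, 14)→(10, 2): d=(8,-12) inclusive
    (4,2)@(9, 5): e=[22,94,12] → █
    (5,2)@(11, 5): e=[2,90,36] → █
    (6,2)@(13, 5): e=[-18,86,60] → ·
    (3,3)@(7, 7): e=[50,74,4] → █
    (6,3)@(13, 7): e=[-10,62,76] → ·
    (3,4)@(7, 9): e=[58,50,20] → █
    (6,4)@(13, 9): e=[-2,38,92] → ·
    (2,5)@(5, 11): e=[86,30,12] → █
    (6,5)@(13, 11): e=[6,14,108] → █
    (7,5)@(15, 11): e=[-14,10,132] → ·
    (1,6)@(3, 13): e=[114,10,4] → █
    (4,6)@(9, 13): e=[54,-2,76] → ·
  covered (16 px):
    · · · · · · · ·
    · · · · · · · ·
    · · · · █ █ · ·
    · · · █ █ █ · ·
    · · · █ █ █ · ·
    · · █ █ █ █ █ ·
    · █ █ █ · · · ·

Z-buffer (winner per pixel, '.' = empty):
  . . . . . . . .
  . . . . . . . .
  . . 0 . 1 1 . .
  . . . 1 1 1 . .
  . . . 1 1 1 . .
  . . 1 1 1 1 1 .
  . 1 1 1 . . . .

Answer: 0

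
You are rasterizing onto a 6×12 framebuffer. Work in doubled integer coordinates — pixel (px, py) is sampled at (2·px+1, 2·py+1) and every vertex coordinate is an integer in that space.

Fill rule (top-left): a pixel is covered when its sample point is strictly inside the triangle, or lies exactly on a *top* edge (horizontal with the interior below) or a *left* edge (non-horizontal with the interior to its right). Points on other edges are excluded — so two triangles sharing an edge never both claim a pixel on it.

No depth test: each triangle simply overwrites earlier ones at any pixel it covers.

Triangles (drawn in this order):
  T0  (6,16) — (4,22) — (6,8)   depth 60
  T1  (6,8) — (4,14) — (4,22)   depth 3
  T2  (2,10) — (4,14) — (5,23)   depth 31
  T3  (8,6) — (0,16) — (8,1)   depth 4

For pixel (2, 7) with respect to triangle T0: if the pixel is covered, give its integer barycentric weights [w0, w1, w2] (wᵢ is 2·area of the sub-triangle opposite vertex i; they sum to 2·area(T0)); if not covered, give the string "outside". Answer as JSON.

T0:
  2·area = 16
  edge (6, 16)→(4, 22): d=(-2,6) right/bottom  bias=-1
  edge (4, 22)→(6, 8): d=(2,-14) top-left  bias=+0
  edge (6, 8)→(6, 16): d=(0,8) right/bottom  bias=-1
    (3,0)@(7, 1): e=[24,0,-8] → ·  [on edge]
    (5,0)@(11, 1): e=[0,56,-40] → ·  [on edge]
    (4,3)@(9, 7): e=[0,40,-24] → ·  [on edge]
    (3,6)@(7, 13): e=[0,24,-8] → ·  [on edge]
    (2,7)@(5, 15): e=[8,0,8] → #  [on edge]
    (3,7)@(7, 15): e=[-4,28,-8] → ·
    (2,8)@(5, 17): e=[4,4,8] → #
    (3,8)@(7, 17): e=[-8,32,-8] → ·
    (2,9)@(5, 19): e=[0,8,8] → ·  [on edge]
  covered (2 px):
    · · · · · ·
    · · · · · ·
    · · · · · ·
    · · · · · ·
    · · · · · ·
    · · · · · ·
    · · · · · ·
    · · # · · ·
    · · # · · ·
    · · · · · ·
    · · · · · ·
    · · · · · ·
T1:
  2·area = 16  (B↔C swapped to make it positive)
  edge (6, 8)→(4, 22): d=(-2,14) right/bottom  bias=-1
  edge (4, 22)→(4, 14): d=(0,-8) top-left  bias=+0
  edge (4, 14)→(6, 8): d=(2,-6) top-left  bias=+0
    (3,0)@(7, 1): e=[0,24,-8] → ·  [on edge]
    (3,2)@(7, 5): e=[-8,24,0] → ·  [on edge]
    (2,5)@(5, 11): e=[8,8,0] → #  [on edge]
    (3,5)@(7, 11): e=[-20,24,12] → ·
    (2,6)@(5, 13): e=[4,8,4] → #
    (3,6)@(7, 13): e=[-24,24,16] → ·
    (2,7)@(5, 15): e=[0,8,8] → ·  [on edge]
    (1,8)@(3, 17): e=[24,-8,0] → ·  [on edge]
    (0,11)@(1, 23): e=[40,-24,0] → ·  [on edge]
  covered (2 px):
    · · · · · ·
    · · · · · ·
    · · · · · ·
    · · · · · ·
    · · · · · ·
    · · # · · ·
    · · # · · ·
    · · · · · ·
    · · · · · ·
    · · · · · ·
    · · · · · ·
    · · · · · ·
T2:
  2·area = 14
  edge (2, 10)→(4, 14): d=(2,4) right/bottom  bias=-1
  edge (4, 14)→(5, 23): d=(1,9) right/bottom  bias=-1
  edge (5, 23)→(2, 10): d=(-3,-13) top-left  bias=+0
    (1,2)@(3, 5): e=[-14,0,28] → ·  [on edge]
    (1,6)@(3, 13): e=[2,8,4] → #
    (2,6)@(5, 13): e=[-6,-10,30] → ·
    (1,7)@(3, 15): e=[6,10,-2] → ·
    (2,11)@(5, 23): e=[14,0,0] → ·  [on edge]
  covered (1 px):
    · · · · · ·
    · · · · · ·
    · · · · · ·
    · · · · · ·
    · · · · · ·
    · · · · · ·
    · # · · · ·
    · · · · · ·
    · · · · · ·
    · · · · · ·
    · · · · · ·
    · · · · · ·
T3:
  2·area = 40
  edge (8, 6)→(0, 16): d=(-8,10) right/bottom  bias=-1
  edge (0, 16)→(8, 1): d=(8,-15) top-left  bias=+0
  edge (8, 1)→(8, 6): d=(0,5) right/bottom  bias=-1
    (3,1)@(7, 3): e=[34,1,5] → #
    (4,1)@(9, 3): e=[14,31,-5] → ·
    (3,2)@(7, 5): e=[18,17,5] → #
    (4,2)@(9, 5): e=[-2,47,-5] → ·
    (2,3)@(5, 7): e=[22,3,15] → #
    (4,3)@(9, 7): e=[-18,63,-5] → ·
    (2,4)@(5, 9): e=[6,19,15] → #
    (3,4)@(7, 9): e=[-14,49,5] → ·
    (1,5)@(3, 11): e=[10,5,25] → #
    (2,5)@(5, 11): e=[-10,35,15] → ·
    (1,6)@(3, 13): e=[-6,21,25] → ·
  covered (6 px):
    · · · · · ·
    · · · # · ·
    · · · # · ·
    · · # # · ·
    · · # · · ·
    · # · · · ·
    · · · · · ·
    · · · · · ·
    · · · · · ·
    · · · · · ·
    · · · · · ·
    · · · · · ·

Answer: [0,8,8]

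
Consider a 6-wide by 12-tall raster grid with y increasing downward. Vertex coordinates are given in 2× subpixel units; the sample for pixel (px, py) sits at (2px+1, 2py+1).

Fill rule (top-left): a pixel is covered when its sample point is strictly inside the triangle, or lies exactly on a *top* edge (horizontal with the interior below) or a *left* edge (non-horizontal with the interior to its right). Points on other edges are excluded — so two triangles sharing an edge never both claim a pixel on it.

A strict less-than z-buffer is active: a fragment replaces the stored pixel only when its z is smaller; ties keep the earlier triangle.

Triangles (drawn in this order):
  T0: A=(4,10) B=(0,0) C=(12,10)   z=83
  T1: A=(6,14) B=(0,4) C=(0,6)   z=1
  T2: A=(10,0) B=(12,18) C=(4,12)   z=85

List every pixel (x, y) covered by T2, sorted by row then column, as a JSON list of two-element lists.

T0:
  2·area = 80
  edge (4, 10)→(0, 0): d=(-4,-10) top-left  bias=+0
  edge (0, 0)→(12, 10): d=(12,10) right/bottom  bias=-1
  edge (12, 10)→(4, 10): d=(-8,0) right/bottom  bias=-1
    (0,0)@(1, 1): e=[6,2,72] → █
    (1,0)@(3, 1): e=[26,-18,72] → ·
    (0,1)@(1, 3): e=[-2,26,56] → ·
    (1,1)@(3, 3): e=[18,6,56] → █
    (2,1)@(5, 3): e=[38,-14,56] → ·
    (1,2)@(3, 5): e=[10,30,40] → █
    (2,2)@(5, 5): e=[30,10,40] → █
    (3,2)@(7, 5): e=[50,-10,40] → ·
    (1,3)@(3, 7): e=[2,54,24] → █
    (3,3)@(7, 7): e=[42,14,24] → █
    (4,3)@(9, 7): e=[62,-6,24] → ·
    (1,4)@(3, 9): e=[-6,78,8] → ·
  covered (10 px):
    █ · · · · ·
    · █ · · · ·
    · █ █ · · ·
    · █ █ █ · ·
    · · █ █ █ ·
    · · · · · ·
    · · · · · ·
    · · · · · ·
    · · · · · ·
    · · · · · ·
    · · · · · ·
    · · · · · ·
T1:
  2·area = 12  (B↔C swapped to make it positive)
  edge (6, 14)→(0, 6): d=(-6,-8) top-left  bias=+0
  edge (0, 6)→(0, 4): d=(0,-2) top-left  bias=+0
  edge (0, 4)→(6, 14): d=(6,10) right/bottom  bias=-1
    (0,3)@(1, 7): e=[2,2,8] → █
    (1,3)@(3, 7): e=[18,6,-12] → ·
    (0,4)@(1, 9): e=[-10,2,20] → ·
    (1,4)@(3, 9): e=[6,6,0] → ·  [on edge]
    (4,9)@(9, 19): e=[-6,18,0] → ·  [on edge]
  covered (1 px):
    · · · · · ·
    · · · · · ·
    · · · · · ·
    █ · · · · ·
    · · · · · ·
    · · · · · ·
    · · · · · ·
    · · · · · ·
    · · · · · ·
    · · · · · ·
    · · · · · ·
    · · · · · ·
T2:
  2·area = 132
  edge (10, 0)→(12, 18): d=(2,18) right/bottom  bias=-1
  edge (12, 18)→(4, 12): d=(-8,-6) top-left  bias=+0
  edge (4, 12)→(10, 0): d=(6,-12) top-left  bias=+0
    (4,1)@(9, 3): e=[24,102,6] → █
    (5,1)@(11, 3): e=[-12,114,30] → ·
    (4,2)@(9, 5): e=[28,86,18] → █
    (5,2)@(11, 5): e=[-8,98,42] → ·
    (3,3)@(7, 7): e=[68,58,6] → █
    (5,3)@(11, 7): e=[-4,82,54] → ·
    (3,4)@(7, 9): e=[72,42,18] → █
    (5,4)@(11, 9): e=[0,66,66] → ·  [on edge]
    (2,5)@(5, 11): e=[112,14,6] → █
    (5,5)@(11, 11): e=[4,50,78] → █
    (2,6)@(5, 13): e=[116,-2,18] → ·
    (3,6)@(7, 13): e=[80,10,42] → █
  covered (16 px):
    · · · · · ·
    · · · · █ ·
    · · · · █ ·
    · · · █ █ ·
    · · · █ █ ·
    · · █ █ █ █
    · · · █ █ █
    · · · · █ █
    · · · · · █
    · · · · · ·
    · · · · · ·
    · · · · · ·

Answer: [[4,1],[4,2],[3,3],[4,3],[3,4],[4,4],[2,5],[3,5],[4,5],[5,5],[3,6],[4,6],[5,6],[4,7],[5,7],[5,8]]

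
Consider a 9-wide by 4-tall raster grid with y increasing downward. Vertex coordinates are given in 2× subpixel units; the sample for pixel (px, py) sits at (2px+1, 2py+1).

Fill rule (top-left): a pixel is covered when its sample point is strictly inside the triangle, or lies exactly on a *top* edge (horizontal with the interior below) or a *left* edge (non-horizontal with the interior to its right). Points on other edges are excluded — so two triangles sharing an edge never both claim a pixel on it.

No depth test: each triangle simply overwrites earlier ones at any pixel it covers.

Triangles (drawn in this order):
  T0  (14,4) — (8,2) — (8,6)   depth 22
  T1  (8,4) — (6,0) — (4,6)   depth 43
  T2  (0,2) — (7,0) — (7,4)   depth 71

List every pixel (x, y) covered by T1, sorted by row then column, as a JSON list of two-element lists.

T0:
  2·area = 24  (B↔C swapped to make it positive)
  edge (14, 4)→(8, 6): d=(-6,2) right/bottom  bias=-1
  edge (8, 6)→(8, 2): d=(0,-4) top-left  bias=+0
  edge (8, 2)→(14, 4): d=(6,2) right/bottom  bias=-1
    (2,0)@(5, 1): e=[36,-12,0] → .  [on edge]
    (4,1)@(9, 3): e=[16,4,4] → X
    (5,1)@(11, 3): e=[12,12,0] → .  [on edge]
    (8,1)@(17, 3): e=[0,36,-12] → .  [on edge]
    (4,2)@(9, 5): e=[4,4,16] → X
    (5,2)@(11, 5): e=[0,12,12] → .  [on edge]
    (8,2)@(17, 5): e=[-12,36,0] → .  [on edge]
    (2,3)@(5, 7): e=[0,-12,36] → .  [on edge]
    (4,3)@(9, 7): e=[-8,4,28] → .
  covered (2 px):
    . . . . . . . . .
    . . . . X . . . .
    . . . . X . . . .
    . . . . . . . . .
T1:
  2·area = 20  (B↔C swapped to make it positive)
  edge (8, 4)→(4, 6): d=(-4,2) right/bottom  bias=-1
  edge (4, 6)→(6, 0): d=(2,-6) top-left  bias=+0
  edge (6, 0)→(8, 4): d=(2,4) right/bottom  bias=-1
    (2,1)@(5, 3): e=[10,0,10] → X  [on edge]
    (3,1)@(7, 3): e=[6,12,2] → X
    (4,1)@(9, 3): e=[2,24,-6] → .
    (2,2)@(5, 5): e=[2,4,14] → X
    (3,2)@(7, 5): e=[-2,16,6] → .
    (2,3)@(5, 7): e=[-6,8,18] → .
  covered (3 px):
    . . . . . . . . .
    . . X X . . . . .
    . . X . . . . . .
    . . . . . . . . .
T2:
  2·area = 28
  edge (0, 2)→(7, 0): d=(7,-2) top-left  bias=+0
  edge (7, 0)→(7, 4): d=(0,4) right/bottom  bias=-1
  edge (7, 4)→(0, 2): d=(-7,-2) top-left  bias=+0
    (2,0)@(5, 1): e=[3,8,17] → X
    (3,0)@(7, 1): e=[7,0,21] → .  [on edge]
    (2,1)@(5, 3): e=[17,8,3] → X
    (3,1)@(7, 3): e=[21,0,7] → .  [on edge]
    (2,2)@(5, 5): e=[31,8,-11] → .
    (3,2)@(7, 5): e=[35,0,-7] → .  [on edge]
    (3,3)@(7, 7): e=[49,0,-21] → .  [on edge]
  covered (2 px):
    . . X . . . . . .
    . . X . . . . . .
    . . . . . . . . .
    . . . . . . . . .

Final: [[2,1],[3,1],[2,2]]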